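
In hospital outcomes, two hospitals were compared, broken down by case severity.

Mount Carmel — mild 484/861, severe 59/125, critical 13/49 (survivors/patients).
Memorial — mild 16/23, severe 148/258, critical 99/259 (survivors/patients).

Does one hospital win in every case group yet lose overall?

Yes

Mild: Mount Carmel 484/861 = 56.2%, Memorial 16/23 = 69.6% → Memorial
Severe: Mount Carmel 59/125 = 47.2%, Memorial 148/258 = 57.4% → Memorial
Critical: Mount Carmel 13/49 = 26.5%, Memorial 99/259 = 38.2% → Memorial
Overall: Mount Carmel 556/1035 = 53.7%, Memorial 263/540 = 48.7% → Mount Carmel
Memorial wins each case group but Mount Carmel wins overall — the comparison reverses. Memorial's patients skew toward critical, which has a lower base rate.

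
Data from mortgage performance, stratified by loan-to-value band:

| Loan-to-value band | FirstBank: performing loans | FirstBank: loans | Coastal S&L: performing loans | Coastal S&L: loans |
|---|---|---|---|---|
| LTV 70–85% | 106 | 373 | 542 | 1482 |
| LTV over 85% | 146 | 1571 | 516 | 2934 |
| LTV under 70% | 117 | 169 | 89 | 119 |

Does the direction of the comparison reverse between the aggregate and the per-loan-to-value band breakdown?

No

LTV 70–85%: FirstBank 106/373 = 28.4%, Coastal S&L 542/1482 = 36.6% → Coastal S&L
LTV over 85%: FirstBank 146/1571 = 9.3%, Coastal S&L 516/2934 = 17.6% → Coastal S&L
LTV under 70%: FirstBank 117/169 = 69.2%, Coastal S&L 89/119 = 74.8% → Coastal S&L
Overall: FirstBank 369/2113 = 17.5%, Coastal S&L 1147/4535 = 25.3% → Coastal S&L
Coastal S&L wins overall and in every loan-to-value group — no reversal.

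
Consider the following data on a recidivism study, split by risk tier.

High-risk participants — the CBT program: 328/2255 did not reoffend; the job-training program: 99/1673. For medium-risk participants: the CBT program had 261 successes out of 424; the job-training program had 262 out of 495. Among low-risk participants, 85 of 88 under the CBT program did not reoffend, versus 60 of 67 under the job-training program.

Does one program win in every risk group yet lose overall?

High-risk: the CBT program 328/2255 = 14.5%, the job-training program 99/1673 = 5.9% → the CBT program
Medium-risk: the CBT program 261/424 = 61.6%, the job-training program 262/495 = 52.9% → the CBT program
Low-risk: the CBT program 85/88 = 96.6%, the job-training program 60/67 = 89.6% → the CBT program
Overall: the CBT program 674/2767 = 24.4%, the job-training program 421/2235 = 18.8% → the CBT program
The CBT program wins overall and in every risk group — no reversal.

No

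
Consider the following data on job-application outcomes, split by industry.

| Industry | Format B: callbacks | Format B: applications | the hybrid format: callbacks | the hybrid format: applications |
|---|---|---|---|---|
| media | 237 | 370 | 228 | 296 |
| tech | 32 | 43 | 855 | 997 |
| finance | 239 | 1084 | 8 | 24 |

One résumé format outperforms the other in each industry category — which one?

Media: Format B 237/370 = 64.1%, the hybrid format 228/296 = 77.0% → the hybrid format
Tech: Format B 32/43 = 74.4%, the hybrid format 855/997 = 85.8% → the hybrid format
Finance: Format B 239/1084 = 22.0%, the hybrid format 8/24 = 33.3% → the hybrid format
The hybrid format has the higher rate in all 3 groups.

the hybrid format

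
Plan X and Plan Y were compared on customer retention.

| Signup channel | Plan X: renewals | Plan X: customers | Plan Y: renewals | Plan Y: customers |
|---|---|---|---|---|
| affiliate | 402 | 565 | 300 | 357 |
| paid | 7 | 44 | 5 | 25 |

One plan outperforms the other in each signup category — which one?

Affiliate: Plan X 402/565 = 71.2%, Plan Y 300/357 = 84.0% → Plan Y
Paid: Plan X 7/44 = 15.9%, Plan Y 5/25 = 20.0% → Plan Y
Plan Y has the higher rate in both groups.

Plan Y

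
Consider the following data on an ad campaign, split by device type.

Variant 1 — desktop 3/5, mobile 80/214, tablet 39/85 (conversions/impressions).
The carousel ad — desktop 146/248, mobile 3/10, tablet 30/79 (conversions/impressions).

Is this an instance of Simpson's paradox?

Yes

Desktop: Variant 1 3/5 = 60.0%, the carousel ad 146/248 = 58.9% → Variant 1
Mobile: Variant 1 80/214 = 37.4%, the carousel ad 3/10 = 30.0% → Variant 1
Tablet: Variant 1 39/85 = 45.9%, the carousel ad 30/79 = 38.0% → Variant 1
Overall: Variant 1 122/304 = 40.1%, the carousel ad 179/337 = 53.1% → the carousel ad
Variant 1 wins each device group but the carousel ad wins overall — the comparison reverses. Variant 1's impressions skew toward mobile, which has a lower base rate.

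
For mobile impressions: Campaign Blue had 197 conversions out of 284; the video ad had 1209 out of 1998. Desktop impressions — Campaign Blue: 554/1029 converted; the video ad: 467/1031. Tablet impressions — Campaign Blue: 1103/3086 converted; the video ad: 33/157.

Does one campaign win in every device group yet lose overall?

Mobile: Campaign Blue 197/284 = 69.4%, the video ad 1209/1998 = 60.5% → Campaign Blue
Desktop: Campaign Blue 554/1029 = 53.8%, the video ad 467/1031 = 45.3% → Campaign Blue
Tablet: Campaign Blue 1103/3086 = 35.7%, the video ad 33/157 = 21.0% → Campaign Blue
Overall: Campaign Blue 1854/4399 = 42.1%, the video ad 1709/3186 = 53.6% → the video ad
Campaign Blue wins each device group but the video ad wins overall — the comparison reverses. Campaign Blue's impressions skew toward tablet, which has a lower base rate.

Yes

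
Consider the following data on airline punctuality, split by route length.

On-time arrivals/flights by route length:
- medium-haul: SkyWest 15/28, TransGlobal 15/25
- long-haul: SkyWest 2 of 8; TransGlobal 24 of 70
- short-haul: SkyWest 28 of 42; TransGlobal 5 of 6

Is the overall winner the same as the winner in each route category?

Medium-haul: SkyWest 15/28 = 53.6%, TransGlobal 15/25 = 60.0% → TransGlobal
Long-haul: SkyWest 2/8 = 25.0%, TransGlobal 24/70 = 34.3% → TransGlobal
Short-haul: SkyWest 28/42 = 66.7%, TransGlobal 5/6 = 83.3% → TransGlobal
Overall: SkyWest 45/78 = 57.7%, TransGlobal 44/101 = 43.6% → SkyWest
TransGlobal wins each route group but SkyWest wins overall — the comparison reverses. TransGlobal's flights skew toward long-haul, which has a lower base rate.

No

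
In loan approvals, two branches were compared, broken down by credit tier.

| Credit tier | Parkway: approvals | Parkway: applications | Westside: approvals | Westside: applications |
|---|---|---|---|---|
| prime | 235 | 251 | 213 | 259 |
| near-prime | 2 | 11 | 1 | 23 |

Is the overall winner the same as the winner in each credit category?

Yes

Prime: Parkway 235/251 = 93.6%, Westside 213/259 = 82.2% → Parkway
Near-prime: Parkway 2/11 = 18.2%, Westside 1/23 = 4.3% → Parkway
Overall: Parkway 237/262 = 90.5%, Westside 214/282 = 75.9% → Parkway
Parkway wins overall and in every credit group — no reversal.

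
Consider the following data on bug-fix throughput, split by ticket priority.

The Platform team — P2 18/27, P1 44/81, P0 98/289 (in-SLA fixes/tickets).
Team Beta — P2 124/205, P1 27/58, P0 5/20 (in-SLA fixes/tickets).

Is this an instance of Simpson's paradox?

Yes

P2: the Platform team 18/27 = 66.7%, Team Beta 124/205 = 60.5% → the Platform team
P1: the Platform team 44/81 = 54.3%, Team Beta 27/58 = 46.6% → the Platform team
P0: the Platform team 98/289 = 33.9%, Team Beta 5/20 = 25.0% → the Platform team
Overall: the Platform team 160/397 = 40.3%, Team Beta 156/283 = 55.1% → Team Beta
The Platform team wins each ticket group but Team Beta wins overall — the comparison reverses. The Platform team's tickets skew toward P0, which has a lower base rate.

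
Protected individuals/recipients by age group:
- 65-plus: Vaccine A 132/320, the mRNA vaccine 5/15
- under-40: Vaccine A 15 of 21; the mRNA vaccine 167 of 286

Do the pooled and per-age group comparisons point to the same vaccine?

65-plus: Vaccine A 132/320 = 41.2%, the mRNA vaccine 5/15 = 33.3% → Vaccine A
Under-40: Vaccine A 15/21 = 71.4%, the mRNA vaccine 167/286 = 58.4% → Vaccine A
Overall: Vaccine A 147/341 = 43.1%, the mRNA vaccine 172/301 = 57.1% → the mRNA vaccine
Vaccine A wins each age group but the mRNA vaccine wins overall — the comparison reverses. Vaccine A's recipients skew toward 65-plus, which has a lower base rate.

No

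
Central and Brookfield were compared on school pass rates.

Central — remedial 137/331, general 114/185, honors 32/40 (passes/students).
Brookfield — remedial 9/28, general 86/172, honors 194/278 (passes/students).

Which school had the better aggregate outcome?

Brookfield

Remedial: Central 137/331 = 41.4%, Brookfield 9/28 = 32.1% → Central
General: Central 114/185 = 61.6%, Brookfield 86/172 = 50.0% → Central
Honors: Central 32/40 = 80.0%, Brookfield 194/278 = 69.8% → Central
Overall: Central 283/556 = 50.9%, Brookfield 289/478 = 60.5% → Brookfield
(Central wins every student group but Brookfield wins overall — Central's students skew toward the low-rate remedial group.)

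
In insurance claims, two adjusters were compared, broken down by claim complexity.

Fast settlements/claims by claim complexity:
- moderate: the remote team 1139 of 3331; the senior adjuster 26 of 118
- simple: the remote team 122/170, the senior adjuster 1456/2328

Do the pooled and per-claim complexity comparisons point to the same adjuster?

No

Moderate: the remote team 1139/3331 = 34.2%, the senior adjuster 26/118 = 22.0% → the remote team
Simple: the remote team 122/170 = 71.8%, the senior adjuster 1456/2328 = 62.5% → the remote team
Overall: the remote team 1261/3501 = 36.0%, the senior adjuster 1482/2446 = 60.6% → the senior adjuster
The remote team wins each claim group but the senior adjuster wins overall — the comparison reverses. The remote team's claims skew toward moderate, which has a lower base rate.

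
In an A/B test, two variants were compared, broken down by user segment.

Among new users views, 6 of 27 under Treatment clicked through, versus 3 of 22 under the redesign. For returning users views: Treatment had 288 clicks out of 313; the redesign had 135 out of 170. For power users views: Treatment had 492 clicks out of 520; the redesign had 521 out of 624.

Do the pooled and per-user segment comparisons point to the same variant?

Yes

New users: Treatment 6/27 = 22.2%, the redesign 3/22 = 13.6% → Treatment
Returning users: Treatment 288/313 = 92.0%, the redesign 135/170 = 79.4% → Treatment
Power users: Treatment 492/520 = 94.6%, the redesign 521/624 = 83.5% → Treatment
Overall: Treatment 786/860 = 91.4%, the redesign 659/816 = 80.8% → Treatment
Treatment wins overall and in every user group — no reversal.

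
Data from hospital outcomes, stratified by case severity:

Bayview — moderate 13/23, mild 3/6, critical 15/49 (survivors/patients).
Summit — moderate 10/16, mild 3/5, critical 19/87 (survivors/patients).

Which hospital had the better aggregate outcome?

Bayview

Moderate: Bayview 13/23 = 56.5%, Summit 10/16 = 62.5% → Summit
Mild: Bayview 3/6 = 50.0%, Summit 3/5 = 60.0% → Summit
Critical: Bayview 15/49 = 30.6%, Summit 19/87 = 21.8% → Bayview
Overall: Bayview 31/78 = 39.7%, Summit 32/108 = 29.6% → Bayview
(Neither sweeps every case group, but Bayview has the higher pooled rate.)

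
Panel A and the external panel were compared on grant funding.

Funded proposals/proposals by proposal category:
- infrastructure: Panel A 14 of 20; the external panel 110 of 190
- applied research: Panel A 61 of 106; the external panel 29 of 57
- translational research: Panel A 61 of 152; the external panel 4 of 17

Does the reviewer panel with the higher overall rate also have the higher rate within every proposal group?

No

Infrastructure: Panel A 14/20 = 70.0%, the external panel 110/190 = 57.9% → Panel A
Applied research: Panel A 61/106 = 57.5%, the external panel 29/57 = 50.9% → Panel A
Translational research: Panel A 61/152 = 40.1%, the external panel 4/17 = 23.5% → Panel A
Overall: Panel A 136/278 = 48.9%, the external panel 143/264 = 54.2% → the external panel
Panel A wins each proposal group but the external panel wins overall — the comparison reverses. Panel A's proposals skew toward translational research, which has a lower base rate.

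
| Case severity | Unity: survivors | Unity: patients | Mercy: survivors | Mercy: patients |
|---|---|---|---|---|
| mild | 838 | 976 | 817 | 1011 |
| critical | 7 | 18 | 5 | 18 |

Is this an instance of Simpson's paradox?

Mild: Unity 838/976 = 85.9%, Mercy 817/1011 = 80.8% → Unity
Critical: Unity 7/18 = 38.9%, Mercy 5/18 = 27.8% → Unity
Overall: Unity 845/994 = 85.0%, Mercy 822/1029 = 79.9% → Unity
Unity wins overall and in every case group — no reversal.

No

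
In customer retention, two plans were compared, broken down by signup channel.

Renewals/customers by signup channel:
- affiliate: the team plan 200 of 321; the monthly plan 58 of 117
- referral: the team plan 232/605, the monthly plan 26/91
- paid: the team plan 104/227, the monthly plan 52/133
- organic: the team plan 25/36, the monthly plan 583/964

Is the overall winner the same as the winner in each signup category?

Affiliate: the team plan 200/321 = 62.3%, the monthly plan 58/117 = 49.6% → the team plan
Referral: the team plan 232/605 = 38.3%, the monthly plan 26/91 = 28.6% → the team plan
Paid: the team plan 104/227 = 45.8%, the monthly plan 52/133 = 39.1% → the team plan
Organic: the team plan 25/36 = 69.4%, the monthly plan 583/964 = 60.5% → the team plan
Overall: the team plan 561/1189 = 47.2%, the monthly plan 719/1305 = 55.1% → the monthly plan
The team plan wins each signup group but the monthly plan wins overall — the comparison reverses. The team plan's customers skew toward referral, which has a lower base rate.

No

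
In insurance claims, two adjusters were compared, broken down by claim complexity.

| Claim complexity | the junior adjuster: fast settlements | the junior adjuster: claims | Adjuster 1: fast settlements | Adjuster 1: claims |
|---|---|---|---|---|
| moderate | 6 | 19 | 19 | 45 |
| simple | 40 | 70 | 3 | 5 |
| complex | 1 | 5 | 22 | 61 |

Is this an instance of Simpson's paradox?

Yes

Moderate: the junior adjuster 6/19 = 31.6%, Adjuster 1 19/45 = 42.2% → Adjuster 1
Simple: the junior adjuster 40/70 = 57.1%, Adjuster 1 3/5 = 60.0% → Adjuster 1
Complex: the junior adjuster 1/5 = 20.0%, Adjuster 1 22/61 = 36.1% → Adjuster 1
Overall: the junior adjuster 47/94 = 50.0%, Adjuster 1 44/111 = 39.6% → the junior adjuster
Adjuster 1 wins each claim group but the junior adjuster wins overall — the comparison reverses. Adjuster 1's claims skew toward complex, which has a lower base rate.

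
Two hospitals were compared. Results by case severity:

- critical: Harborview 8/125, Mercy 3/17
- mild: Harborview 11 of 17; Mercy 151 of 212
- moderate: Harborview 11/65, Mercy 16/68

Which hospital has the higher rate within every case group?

Mercy

Critical: Harborview 8/125 = 6.4%, Mercy 3/17 = 17.6% → Mercy
Mild: Harborview 11/17 = 64.7%, Mercy 151/212 = 71.2% → Mercy
Moderate: Harborview 11/65 = 16.9%, Mercy 16/68 = 23.5% → Mercy
Mercy has the higher rate in all 3 groups.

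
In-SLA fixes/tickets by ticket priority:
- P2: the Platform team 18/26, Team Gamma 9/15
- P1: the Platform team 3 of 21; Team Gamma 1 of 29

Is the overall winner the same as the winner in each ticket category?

P2: the Platform team 18/26 = 69.2%, Team Gamma 9/15 = 60.0% → the Platform team
P1: the Platform team 3/21 = 14.3%, Team Gamma 1/29 = 3.4% → the Platform team
Overall: the Platform team 21/47 = 44.7%, Team Gamma 10/44 = 22.7% → the Platform team
The Platform team wins overall and in every ticket group — no reversal.

Yes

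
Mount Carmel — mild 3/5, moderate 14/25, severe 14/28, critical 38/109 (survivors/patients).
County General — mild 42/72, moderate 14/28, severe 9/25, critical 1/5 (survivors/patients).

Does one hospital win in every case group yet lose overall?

Mild: Mount Carmel 3/5 = 60.0%, County General 42/72 = 58.3% → Mount Carmel
Moderate: Mount Carmel 14/25 = 56.0%, County General 14/28 = 50.0% → Mount Carmel
Severe: Mount Carmel 14/28 = 50.0%, County General 9/25 = 36.0% → Mount Carmel
Critical: Mount Carmel 38/109 = 34.9%, County General 1/5 = 20.0% → Mount Carmel
Overall: Mount Carmel 69/167 = 41.3%, County General 66/130 = 50.8% → County General
Mount Carmel wins each case group but County General wins overall — the comparison reverses. Mount Carmel's patients skew toward critical, which has a lower base rate.

Yes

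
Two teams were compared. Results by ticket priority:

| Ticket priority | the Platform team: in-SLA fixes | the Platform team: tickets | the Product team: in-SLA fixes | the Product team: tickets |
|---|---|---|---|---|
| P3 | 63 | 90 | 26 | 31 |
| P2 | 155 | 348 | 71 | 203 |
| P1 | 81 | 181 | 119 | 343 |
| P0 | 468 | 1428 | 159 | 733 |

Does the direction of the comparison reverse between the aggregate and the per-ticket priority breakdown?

No

P3: the Platform team 63/90 = 70.0%, the Product team 26/31 = 83.9% → the Product team
P2: the Platform team 155/348 = 44.5%, the Product team 71/203 = 35.0% → the Platform team
P1: the Platform team 81/181 = 44.8%, the Product team 119/343 = 34.7% → the Platform team
P0: the Platform team 468/1428 = 32.8%, the Product team 159/733 = 21.7% → the Platform team
Overall: the Platform team 767/2047 = 37.5%, the Product team 375/1310 = 28.6% → the Platform team
Neither sweeps: the Platform team wins 3 of 4 groups, the Product team wins 1. The Platform team wins overall but not every group — no Simpson reversal.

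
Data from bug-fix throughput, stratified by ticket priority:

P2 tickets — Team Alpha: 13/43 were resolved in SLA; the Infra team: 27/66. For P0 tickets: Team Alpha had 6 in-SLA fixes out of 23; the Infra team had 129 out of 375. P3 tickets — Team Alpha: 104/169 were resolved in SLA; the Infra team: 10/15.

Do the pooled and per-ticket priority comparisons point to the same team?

P2: Team Alpha 13/43 = 30.2%, the Infra team 27/66 = 40.9% → the Infra team
P0: Team Alpha 6/23 = 26.1%, the Infra team 129/375 = 34.4% → the Infra team
P3: Team Alpha 104/169 = 61.5%, the Infra team 10/15 = 66.7% → the Infra team
Overall: Team Alpha 123/235 = 52.3%, the Infra team 166/456 = 36.4% → Team Alpha
The Infra team wins each ticket group but Team Alpha wins overall — the comparison reverses. The Infra team's tickets skew toward P0, which has a lower base rate.

No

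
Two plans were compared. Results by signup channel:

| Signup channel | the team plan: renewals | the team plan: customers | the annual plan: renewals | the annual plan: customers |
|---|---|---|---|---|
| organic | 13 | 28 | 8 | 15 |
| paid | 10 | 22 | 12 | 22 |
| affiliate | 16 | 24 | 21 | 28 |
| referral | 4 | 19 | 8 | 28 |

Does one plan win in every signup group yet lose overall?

Organic: the team plan 13/28 = 46.4%, the annual plan 8/15 = 53.3% → the annual plan
Paid: the team plan 10/22 = 45.5%, the annual plan 12/22 = 54.5% → the annual plan
Affiliate: the team plan 16/24 = 66.7%, the annual plan 21/28 = 75.0% → the annual plan
Referral: the team plan 4/19 = 21.1%, the annual plan 8/28 = 28.6% → the annual plan
Overall: the team plan 43/93 = 46.2%, the annual plan 49/93 = 52.7% → the annual plan
The annual plan wins overall and in every signup group — no reversal.

No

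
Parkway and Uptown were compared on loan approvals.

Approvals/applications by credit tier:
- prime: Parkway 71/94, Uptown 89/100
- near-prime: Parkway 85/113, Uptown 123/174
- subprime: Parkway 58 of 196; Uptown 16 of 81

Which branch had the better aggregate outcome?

Uptown

Prime: Parkway 71/94 = 75.5%, Uptown 89/100 = 89.0% → Uptown
Near-prime: Parkway 85/113 = 75.2%, Uptown 123/174 = 70.7% → Parkway
Subprime: Parkway 58/196 = 29.6%, Uptown 16/81 = 19.8% → Parkway
Overall: Parkway 214/403 = 53.1%, Uptown 228/355 = 64.2% → Uptown
(Neither sweeps every credit group, but Uptown has the higher pooled rate.)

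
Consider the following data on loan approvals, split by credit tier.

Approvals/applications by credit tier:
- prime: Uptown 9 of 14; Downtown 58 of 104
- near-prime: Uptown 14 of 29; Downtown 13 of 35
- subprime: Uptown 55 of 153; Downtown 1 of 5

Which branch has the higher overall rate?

Downtown

Prime: Uptown 9/14 = 64.3%, Downtown 58/104 = 55.8% → Uptown
Near-prime: Uptown 14/29 = 48.3%, Downtown 13/35 = 37.1% → Uptown
Subprime: Uptown 55/153 = 35.9%, Downtown 1/5 = 20.0% → Uptown
Overall: Uptown 78/196 = 39.8%, Downtown 72/144 = 50.0% → Downtown
(Uptown wins every credit group but Downtown wins overall — Uptown's applications skew toward the low-rate subprime group.)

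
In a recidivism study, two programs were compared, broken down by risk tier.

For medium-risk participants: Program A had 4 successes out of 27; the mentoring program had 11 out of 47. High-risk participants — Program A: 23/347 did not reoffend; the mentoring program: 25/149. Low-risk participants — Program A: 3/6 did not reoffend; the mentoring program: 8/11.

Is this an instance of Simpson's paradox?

No

Medium-risk: Program A 4/27 = 14.8%, the mentoring program 11/47 = 23.4% → the mentoring program
High-risk: Program A 23/347 = 6.6%, the mentoring program 25/149 = 16.8% → the mentoring program
Low-risk: Program A 3/6 = 50.0%, the mentoring program 8/11 = 72.7% → the mentoring program
Overall: Program A 30/380 = 7.9%, the mentoring program 44/207 = 21.3% → the mentoring program
The mentoring program wins overall and in every risk group — no reversal.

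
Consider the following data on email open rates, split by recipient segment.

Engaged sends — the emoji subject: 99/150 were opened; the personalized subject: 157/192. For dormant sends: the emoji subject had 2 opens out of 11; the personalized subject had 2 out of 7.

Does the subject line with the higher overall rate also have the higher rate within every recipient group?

Engaged: the emoji subject 99/150 = 66.0%, the personalized subject 157/192 = 81.8% → the personalized subject
Dormant: the emoji subject 2/11 = 18.2%, the personalized subject 2/7 = 28.6% → the personalized subject
Overall: the emoji subject 101/161 = 62.7%, the personalized subject 159/199 = 79.9% → the personalized subject
The personalized subject wins overall and in every recipient group — no reversal.

Yes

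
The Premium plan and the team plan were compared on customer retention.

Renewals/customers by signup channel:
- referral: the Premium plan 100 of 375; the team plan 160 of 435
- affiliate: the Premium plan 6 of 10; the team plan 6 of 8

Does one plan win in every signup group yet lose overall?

Referral: the Premium plan 100/375 = 26.7%, the team plan 160/435 = 36.8% → the team plan
Affiliate: the Premium plan 6/10 = 60.0%, the team plan 6/8 = 75.0% → the team plan
Overall: the Premium plan 106/385 = 27.5%, the team plan 166/443 = 37.5% → the team plan
The team plan wins overall and in every signup group — no reversal.

No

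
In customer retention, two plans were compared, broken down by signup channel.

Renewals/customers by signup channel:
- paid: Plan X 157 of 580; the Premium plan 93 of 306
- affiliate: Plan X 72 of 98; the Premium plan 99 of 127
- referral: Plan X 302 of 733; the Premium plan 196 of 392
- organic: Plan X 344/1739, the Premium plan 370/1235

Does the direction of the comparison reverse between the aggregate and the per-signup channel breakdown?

Paid: Plan X 157/580 = 27.1%, the Premium plan 93/306 = 30.4% → the Premium plan
Affiliate: Plan X 72/98 = 73.5%, the Premium plan 99/127 = 78.0% → the Premium plan
Referral: Plan X 302/733 = 41.2%, the Premium plan 196/392 = 50.0% → the Premium plan
Organic: Plan X 344/1739 = 19.8%, the Premium plan 370/1235 = 30.0% → the Premium plan
Overall: Plan X 875/3150 = 27.8%, the Premium plan 758/2060 = 36.8% → the Premium plan
The Premium plan wins overall and in every signup group — no reversal.

No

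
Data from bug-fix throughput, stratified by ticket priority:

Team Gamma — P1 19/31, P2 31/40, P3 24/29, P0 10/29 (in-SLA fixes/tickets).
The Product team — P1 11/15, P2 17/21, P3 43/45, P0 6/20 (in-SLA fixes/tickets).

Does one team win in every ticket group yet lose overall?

P1: Team Gamma 19/31 = 61.3%, the Product team 11/15 = 73.3% → the Product team
P2: Team Gamma 31/40 = 77.5%, the Product team 17/21 = 81.0% → the Product team
P3: Team Gamma 24/29 = 82.8%, the Product team 43/45 = 95.6% → the Product team
P0: Team Gamma 10/29 = 34.5%, the Product team 6/20 = 30.0% → Team Gamma
Overall: Team Gamma 84/129 = 65.1%, the Product team 77/101 = 76.2% → the Product team
Neither sweeps: Team Gamma wins 1 of 4 groups, the Product team wins 3. The Product team wins overall but not every group — no Simpson reversal.

No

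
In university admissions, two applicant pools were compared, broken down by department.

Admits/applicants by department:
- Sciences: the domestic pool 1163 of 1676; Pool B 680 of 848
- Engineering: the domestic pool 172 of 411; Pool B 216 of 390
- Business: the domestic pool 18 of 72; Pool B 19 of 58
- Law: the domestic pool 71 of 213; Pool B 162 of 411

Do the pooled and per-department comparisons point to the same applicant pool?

Yes

Sciences: the domestic pool 1163/1676 = 69.4%, Pool B 680/848 = 80.2% → Pool B
Engineering: the domestic pool 172/411 = 41.8%, Pool B 216/390 = 55.4% → Pool B
Business: the domestic pool 18/72 = 25.0%, Pool B 19/58 = 32.8% → Pool B
Law: the domestic pool 71/213 = 33.3%, Pool B 162/411 = 39.4% → Pool B
Overall: the domestic pool 1424/2372 = 60.0%, Pool B 1077/1707 = 63.1% → Pool B
Pool B wins overall and in every department group — no reversal.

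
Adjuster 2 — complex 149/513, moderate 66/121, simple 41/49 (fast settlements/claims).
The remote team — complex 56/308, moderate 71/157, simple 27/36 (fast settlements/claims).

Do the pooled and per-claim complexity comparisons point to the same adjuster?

Complex: Adjuster 2 149/513 = 29.0%, the remote team 56/308 = 18.2% → Adjuster 2
Moderate: Adjuster 2 66/121 = 54.5%, the remote team 71/157 = 45.2% → Adjuster 2
Simple: Adjuster 2 41/49 = 83.7%, the remote team 27/36 = 75.0% → Adjuster 2
Overall: Adjuster 2 256/683 = 37.5%, the remote team 154/501 = 30.7% → Adjuster 2
Adjuster 2 wins overall and in every claim group — no reversal.

Yes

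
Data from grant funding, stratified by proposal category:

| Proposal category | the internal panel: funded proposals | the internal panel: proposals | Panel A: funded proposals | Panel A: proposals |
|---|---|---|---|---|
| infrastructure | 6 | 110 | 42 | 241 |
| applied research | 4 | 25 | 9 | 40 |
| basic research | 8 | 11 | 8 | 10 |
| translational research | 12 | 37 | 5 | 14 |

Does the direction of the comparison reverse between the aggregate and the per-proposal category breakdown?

No

Infrastructure: the internal panel 6/110 = 5.5%, Panel A 42/241 = 17.4% → Panel A
Applied research: the internal panel 4/25 = 16.0%, Panel A 9/40 = 22.5% → Panel A
Basic research: the internal panel 8/11 = 72.7%, Panel A 8/10 = 80.0% → Panel A
Translational research: the internal panel 12/37 = 32.4%, Panel A 5/14 = 35.7% → Panel A
Overall: the internal panel 30/183 = 16.4%, Panel A 64/305 = 21.0% → Panel A
Panel A wins overall and in every proposal group — no reversal.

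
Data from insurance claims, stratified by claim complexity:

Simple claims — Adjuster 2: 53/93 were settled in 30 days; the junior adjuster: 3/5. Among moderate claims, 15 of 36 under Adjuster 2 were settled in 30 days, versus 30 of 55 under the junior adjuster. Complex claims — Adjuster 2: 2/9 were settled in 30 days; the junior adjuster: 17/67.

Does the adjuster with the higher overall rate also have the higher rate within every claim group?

No

Simple: Adjuster 2 53/93 = 57.0%, the junior adjuster 3/5 = 60.0% → the junior adjuster
Moderate: Adjuster 2 15/36 = 41.7%, the junior adjuster 30/55 = 54.5% → the junior adjuster
Complex: Adjuster 2 2/9 = 22.2%, the junior adjuster 17/67 = 25.4% → the junior adjuster
Overall: Adjuster 2 70/138 = 50.7%, the junior adjuster 50/127 = 39.4% → Adjuster 2
The junior adjuster wins each claim group but Adjuster 2 wins overall — the comparison reverses. The junior adjuster's claims skew toward complex, which has a lower base rate.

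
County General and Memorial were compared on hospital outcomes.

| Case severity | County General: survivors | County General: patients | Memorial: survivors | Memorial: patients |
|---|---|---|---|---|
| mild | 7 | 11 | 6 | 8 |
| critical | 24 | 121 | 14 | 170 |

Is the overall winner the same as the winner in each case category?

Mild: County General 7/11 = 63.6%, Memorial 6/8 = 75.0% → Memorial
Critical: County General 24/121 = 19.8%, Memorial 14/170 = 8.2% → County General
Overall: County General 31/132 = 23.5%, Memorial 20/178 = 11.2% → County General
Neither sweeps: County General wins 1 of 2 groups, Memorial wins 1. County General wins overall but not every group — no Simpson reversal.

No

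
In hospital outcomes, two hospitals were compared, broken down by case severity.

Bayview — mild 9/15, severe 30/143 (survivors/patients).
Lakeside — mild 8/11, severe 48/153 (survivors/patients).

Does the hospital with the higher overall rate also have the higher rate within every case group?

Yes

Mild: Bayview 9/15 = 60.0%, Lakeside 8/11 = 72.7% → Lakeside
Severe: Bayview 30/143 = 21.0%, Lakeside 48/153 = 31.4% → Lakeside
Overall: Bayview 39/158 = 24.7%, Lakeside 56/164 = 34.1% → Lakeside
Lakeside wins overall and in every case group — no reversal.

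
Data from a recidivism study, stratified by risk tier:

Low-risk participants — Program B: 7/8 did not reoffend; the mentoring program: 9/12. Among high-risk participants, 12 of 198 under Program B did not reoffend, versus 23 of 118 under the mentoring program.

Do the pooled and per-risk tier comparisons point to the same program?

No

Low-risk: Program B 7/8 = 87.5%, the mentoring program 9/12 = 75.0% → Program B
High-risk: Program B 12/198 = 6.1%, the mentoring program 23/118 = 19.5% → the mentoring program
Overall: Program B 19/206 = 9.2%, the mentoring program 32/130 = 24.6% → the mentoring program
Neither sweeps: Program B wins 1 of 2 groups, the mentoring program wins 1. The mentoring program wins overall but not every group — no Simpson reversal.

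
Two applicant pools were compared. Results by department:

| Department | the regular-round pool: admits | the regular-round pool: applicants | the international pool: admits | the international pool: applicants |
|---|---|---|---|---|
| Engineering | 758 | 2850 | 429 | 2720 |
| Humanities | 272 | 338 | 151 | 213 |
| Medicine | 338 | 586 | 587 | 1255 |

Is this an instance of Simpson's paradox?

No

Engineering: the regular-round pool 758/2850 = 26.6%, the international pool 429/2720 = 15.8% → the regular-round pool
Humanities: the regular-round pool 272/338 = 80.5%, the international pool 151/213 = 70.9% → the regular-round pool
Medicine: the regular-round pool 338/586 = 57.7%, the international pool 587/1255 = 46.8% → the regular-round pool
Overall: the regular-round pool 1368/3774 = 36.2%, the international pool 1167/4188 = 27.9% → the regular-round pool
The regular-round pool wins overall and in every department group — no reversal.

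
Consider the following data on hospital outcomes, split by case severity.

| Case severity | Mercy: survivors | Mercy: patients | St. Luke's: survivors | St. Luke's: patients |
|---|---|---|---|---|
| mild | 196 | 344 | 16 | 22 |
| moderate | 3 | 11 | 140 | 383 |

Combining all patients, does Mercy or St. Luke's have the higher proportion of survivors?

Mercy

Mild: Mercy 196/344 = 57.0%, St. Luke's 16/22 = 72.7% → St. Luke's
Moderate: Mercy 3/11 = 27.3%, St. Luke's 140/383 = 36.6% → St. Luke's
Overall: Mercy 199/355 = 56.1%, St. Luke's 156/405 = 38.5% → Mercy
(St. Luke's wins every case group but Mercy wins overall — St. Luke's's patients skew toward the low-rate moderate group.)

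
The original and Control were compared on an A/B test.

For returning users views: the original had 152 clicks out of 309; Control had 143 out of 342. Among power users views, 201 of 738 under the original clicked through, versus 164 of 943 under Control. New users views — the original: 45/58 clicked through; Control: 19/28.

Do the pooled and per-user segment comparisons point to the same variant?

Returning users: the original 152/309 = 49.2%, Control 143/342 = 41.8% → the original
Power users: the original 201/738 = 27.2%, Control 164/943 = 17.4% → the original
New users: the original 45/58 = 77.6%, Control 19/28 = 67.9% → the original
Overall: the original 398/1105 = 36.0%, Control 326/1313 = 24.8% → the original
The original wins overall and in every user group — no reversal.

Yes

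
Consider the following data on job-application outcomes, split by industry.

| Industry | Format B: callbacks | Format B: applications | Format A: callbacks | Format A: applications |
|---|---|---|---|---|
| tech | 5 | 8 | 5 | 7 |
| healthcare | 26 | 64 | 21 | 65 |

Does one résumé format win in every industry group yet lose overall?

No

Tech: Format B 5/8 = 62.5%, Format A 5/7 = 71.4% → Format A
Healthcare: Format B 26/64 = 40.6%, Format A 21/65 = 32.3% → Format B
Overall: Format B 31/72 = 43.1%, Format A 26/72 = 36.1% → Format B
Neither sweeps: Format B wins 1 of 2 groups, Format A wins 1. Format B wins overall but not every group — no Simpson reversal.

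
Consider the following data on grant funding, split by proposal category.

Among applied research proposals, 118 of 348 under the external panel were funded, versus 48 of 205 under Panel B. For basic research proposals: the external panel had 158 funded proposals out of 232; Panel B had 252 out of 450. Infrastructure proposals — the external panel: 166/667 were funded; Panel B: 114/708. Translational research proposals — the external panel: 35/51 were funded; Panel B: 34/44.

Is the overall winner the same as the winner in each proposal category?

Applied research: the external panel 118/348 = 33.9%, Panel B 48/205 = 23.4% → the external panel
Basic research: the external panel 158/232 = 68.1%, Panel B 252/450 = 56.0% → the external panel
Infrastructure: the external panel 166/667 = 24.9%, Panel B 114/708 = 16.1% → the external panel
Translational research: the external panel 35/51 = 68.6%, Panel B 34/44 = 77.3% → Panel B
Overall: the external panel 477/1298 = 36.7%, Panel B 448/1407 = 31.8% → the external panel
Neither sweeps: the external panel wins 3 of 4 groups, Panel B wins 1. The external panel wins overall but not every group — no Simpson reversal.

No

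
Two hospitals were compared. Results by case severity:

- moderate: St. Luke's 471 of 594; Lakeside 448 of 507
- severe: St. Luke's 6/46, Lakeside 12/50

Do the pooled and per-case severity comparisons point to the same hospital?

Yes

Moderate: St. Luke's 471/594 = 79.3%, Lakeside 448/507 = 88.4% → Lakeside
Severe: St. Luke's 6/46 = 13.0%, Lakeside 12/50 = 24.0% → Lakeside
Overall: St. Luke's 477/640 = 74.5%, Lakeside 460/557 = 82.6% → Lakeside
Lakeside wins overall and in every case group — no reversal.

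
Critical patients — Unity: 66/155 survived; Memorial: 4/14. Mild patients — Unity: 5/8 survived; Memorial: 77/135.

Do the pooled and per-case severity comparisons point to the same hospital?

No

Critical: Unity 66/155 = 42.6%, Memorial 4/14 = 28.6% → Unity
Mild: Unity 5/8 = 62.5%, Memorial 77/135 = 57.0% → Unity
Overall: Unity 71/163 = 43.6%, Memorial 81/149 = 54.4% → Memorial
Unity wins each case group but Memorial wins overall — the comparison reverses. Unity's patients skew toward critical, which has a lower base rate.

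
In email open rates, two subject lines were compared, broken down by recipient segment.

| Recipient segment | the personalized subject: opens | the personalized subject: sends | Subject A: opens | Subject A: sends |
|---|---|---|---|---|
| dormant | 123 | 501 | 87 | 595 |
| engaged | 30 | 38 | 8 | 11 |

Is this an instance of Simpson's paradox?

Dormant: the personalized subject 123/501 = 24.6%, Subject A 87/595 = 14.6% → the personalized subject
Engaged: the personalized subject 30/38 = 78.9%, Subject A 8/11 = 72.7% → the personalized subject
Overall: the personalized subject 153/539 = 28.4%, Subject A 95/606 = 15.7% → the personalized subject
The personalized subject wins overall and in every recipient group — no reversal.

No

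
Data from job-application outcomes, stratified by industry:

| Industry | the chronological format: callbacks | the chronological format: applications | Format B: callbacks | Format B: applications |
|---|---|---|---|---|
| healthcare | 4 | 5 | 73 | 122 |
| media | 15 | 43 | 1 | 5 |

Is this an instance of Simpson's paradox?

Yes

Healthcare: the chronological format 4/5 = 80.0%, Format B 73/122 = 59.8% → the chronological format
Media: the chronological format 15/43 = 34.9%, Format B 1/5 = 20.0% → the chronological format
Overall: the chronological format 19/48 = 39.6%, Format B 74/127 = 58.3% → Format B
The chronological format wins each industry group but Format B wins overall — the comparison reverses. The chronological format's applications skew toward media, which has a lower base rate.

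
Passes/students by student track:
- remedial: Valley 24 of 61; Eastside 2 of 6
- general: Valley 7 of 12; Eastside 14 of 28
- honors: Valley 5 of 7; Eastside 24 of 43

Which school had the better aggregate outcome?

Remedial: Valley 24/61 = 39.3%, Eastside 2/6 = 33.3% → Valley
General: Valley 7/12 = 58.3%, Eastside 14/28 = 50.0% → Valley
Honors: Valley 5/7 = 71.4%, Eastside 24/43 = 55.8% → Valley
Overall: Valley 36/80 = 45.0%, Eastside 40/77 = 51.9% → Eastside
(Valley wins every student group but Eastside wins overall — Valley's students skew toward the low-rate remedial group.)

Eastside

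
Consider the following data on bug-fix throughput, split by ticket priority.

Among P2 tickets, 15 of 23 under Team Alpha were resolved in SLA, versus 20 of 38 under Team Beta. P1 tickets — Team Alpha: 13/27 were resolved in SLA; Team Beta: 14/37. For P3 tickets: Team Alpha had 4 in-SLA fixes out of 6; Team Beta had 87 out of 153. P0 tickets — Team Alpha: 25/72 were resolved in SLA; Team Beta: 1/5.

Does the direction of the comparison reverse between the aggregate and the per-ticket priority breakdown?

P2: Team Alpha 15/23 = 65.2%, Team Beta 20/38 = 52.6% → Team Alpha
P1: Team Alpha 13/27 = 48.1%, Team Beta 14/37 = 37.8% → Team Alpha
P3: Team Alpha 4/6 = 66.7%, Team Beta 87/153 = 56.9% → Team Alpha
P0: Team Alpha 25/72 = 34.7%, Team Beta 1/5 = 20.0% → Team Alpha
Overall: Team Alpha 57/128 = 44.5%, Team Beta 122/233 = 52.4% → Team Beta
Team Alpha wins each ticket group but Team Beta wins overall — the comparison reverses. Team Alpha's tickets skew toward P0, which has a lower base rate.

Yes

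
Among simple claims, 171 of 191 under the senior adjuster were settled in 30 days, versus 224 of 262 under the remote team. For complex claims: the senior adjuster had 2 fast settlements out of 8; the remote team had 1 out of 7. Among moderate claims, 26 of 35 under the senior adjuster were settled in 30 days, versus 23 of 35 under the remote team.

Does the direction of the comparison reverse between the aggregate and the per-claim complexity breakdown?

No

Simple: the senior adjuster 171/191 = 89.5%, the remote team 224/262 = 85.5% → the senior adjuster
Complex: the senior adjuster 2/8 = 25.0%, the remote team 1/7 = 14.3% → the senior adjuster
Moderate: the senior adjuster 26/35 = 74.3%, the remote team 23/35 = 65.7% → the senior adjuster
Overall: the senior adjuster 199/234 = 85.0%, the remote team 248/304 = 81.6% → the senior adjuster
The senior adjuster wins overall and in every claim group — no reversal.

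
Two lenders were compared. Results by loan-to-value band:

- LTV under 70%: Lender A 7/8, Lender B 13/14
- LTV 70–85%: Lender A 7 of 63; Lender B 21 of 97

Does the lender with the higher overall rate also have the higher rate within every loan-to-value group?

Yes

LTV under 70%: Lender A 7/8 = 87.5%, Lender B 13/14 = 92.9% → Lender B
LTV 70–85%: Lender A 7/63 = 11.1%, Lender B 21/97 = 21.6% → Lender B
Overall: Lender A 14/71 = 19.7%, Lender B 34/111 = 30.6% → Lender B
Lender B wins overall and in every loan-to-value group — no reversal.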